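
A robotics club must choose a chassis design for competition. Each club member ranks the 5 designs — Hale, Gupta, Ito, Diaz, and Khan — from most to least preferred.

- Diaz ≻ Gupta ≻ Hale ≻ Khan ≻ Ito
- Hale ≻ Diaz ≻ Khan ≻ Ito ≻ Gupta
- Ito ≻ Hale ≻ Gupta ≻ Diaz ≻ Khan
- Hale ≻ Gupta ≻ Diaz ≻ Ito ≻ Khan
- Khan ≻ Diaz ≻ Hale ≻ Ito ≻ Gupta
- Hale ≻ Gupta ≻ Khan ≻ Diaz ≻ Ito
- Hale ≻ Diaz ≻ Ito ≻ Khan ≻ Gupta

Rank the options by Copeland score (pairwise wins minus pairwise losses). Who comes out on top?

Pairwise results:
  Hale vs Gupta: Hale wins 6–1.
  Hale vs Ito: Hale wins 6–1.
  Hale vs Diaz: Hale wins 5–2.
  Hale vs Khan: Hale wins 6–1.
  Gupta vs Ito: Ito wins 4–3.
  Gupta vs Diaz: Diaz wins 4–3.
  Gupta vs Khan: Gupta wins 4–3.
  Ito vs Diaz: Diaz wins 6–1.
  Ito vs Khan: Khan wins 4–3.
  Diaz vs Khan: Diaz wins 5–2.
Copeland scores (wins − losses):
  Hale: 4 − 0 = 4
  Gupta: 1 − 3 = -2
  Ito: 1 − 3 = -2
  Diaz: 3 − 1 = 2
  Khan: 1 − 3 = -2
Hale has the best Copeland score.

Hale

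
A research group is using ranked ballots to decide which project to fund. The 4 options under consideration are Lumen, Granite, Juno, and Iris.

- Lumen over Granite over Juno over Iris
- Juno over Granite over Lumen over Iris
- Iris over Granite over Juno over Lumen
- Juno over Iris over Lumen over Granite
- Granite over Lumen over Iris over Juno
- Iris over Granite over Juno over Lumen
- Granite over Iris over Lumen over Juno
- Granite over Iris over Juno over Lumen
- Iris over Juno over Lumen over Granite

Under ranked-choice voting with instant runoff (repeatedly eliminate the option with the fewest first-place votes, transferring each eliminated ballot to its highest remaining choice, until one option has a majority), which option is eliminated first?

Lumen

Round 1: Granite 3, Iris 3, Juno 2, Lumen 1. Lumen has the fewest and is eliminated.
Round 2: Granite 4, Iris 3, Juno 2. Juno has the fewest and is eliminated.
Round 3: Granite 5, Iris 4. Granite has a majority.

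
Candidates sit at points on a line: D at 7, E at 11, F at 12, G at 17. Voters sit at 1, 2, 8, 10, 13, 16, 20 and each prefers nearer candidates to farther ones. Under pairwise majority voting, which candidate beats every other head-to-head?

E

With single-peaked preferences on a line, the Condorcet winner is the candidate closest to the median voter.
The median voter (position 10) is closest to E at 11.
Check: E vs G — voters closer to E: 5 of 7.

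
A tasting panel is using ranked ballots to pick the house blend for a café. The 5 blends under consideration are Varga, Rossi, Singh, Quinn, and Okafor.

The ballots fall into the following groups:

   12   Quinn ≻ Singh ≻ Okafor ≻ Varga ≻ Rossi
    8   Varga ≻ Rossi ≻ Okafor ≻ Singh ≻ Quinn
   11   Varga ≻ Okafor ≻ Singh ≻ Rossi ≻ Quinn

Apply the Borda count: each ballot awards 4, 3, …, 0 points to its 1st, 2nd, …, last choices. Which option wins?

Varga

Borda scores:
  Varga: 12·1 + 8·4 + 11·4 = 88
  Rossi: 12·0 + 8·3 + 11·1 = 35
  Singh: 12·3 + 8·1 + 11·2 = 66
  Quinn: 12·4 + 8·0 + 11·0 = 48
  Okafor: 12·2 + 8·2 + 11·3 = 73
Varga has the highest total.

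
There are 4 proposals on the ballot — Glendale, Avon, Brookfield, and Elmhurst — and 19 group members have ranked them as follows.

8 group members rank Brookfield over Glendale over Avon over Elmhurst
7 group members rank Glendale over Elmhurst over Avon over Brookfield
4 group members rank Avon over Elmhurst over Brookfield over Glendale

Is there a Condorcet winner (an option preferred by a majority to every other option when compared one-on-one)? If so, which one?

None — there is no Condorcet winner

Head-to-head results (19 voters total):
Glendale vs Avon: Glendale wins 15–4.
Glendale vs Brookfield: Brookfield wins 12–7.
Glendale vs Elmhurst: Glendale wins 15–4.
Avon vs Brookfield: Avon wins 11–8.
Avon vs Elmhurst: Avon wins 12–7.
Brookfield vs Elmhurst: Elmhurst wins 11–8.
No candidate beats all others: Glendale beats Avon beats Brookfield beats Glendale, a majority cycle.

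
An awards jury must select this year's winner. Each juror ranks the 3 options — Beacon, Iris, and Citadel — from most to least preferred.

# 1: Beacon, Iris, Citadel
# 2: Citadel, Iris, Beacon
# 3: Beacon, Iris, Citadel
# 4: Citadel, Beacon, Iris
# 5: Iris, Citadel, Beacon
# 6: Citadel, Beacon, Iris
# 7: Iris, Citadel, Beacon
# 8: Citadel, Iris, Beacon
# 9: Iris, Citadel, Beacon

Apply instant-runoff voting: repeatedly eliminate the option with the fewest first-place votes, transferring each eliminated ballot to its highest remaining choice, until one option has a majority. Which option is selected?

Iris

Round 1: Citadel 4, Iris 3, Beacon 2. Beacon has the fewest and is eliminated.
Round 2: Iris 5, Citadel 4. Iris has a majority.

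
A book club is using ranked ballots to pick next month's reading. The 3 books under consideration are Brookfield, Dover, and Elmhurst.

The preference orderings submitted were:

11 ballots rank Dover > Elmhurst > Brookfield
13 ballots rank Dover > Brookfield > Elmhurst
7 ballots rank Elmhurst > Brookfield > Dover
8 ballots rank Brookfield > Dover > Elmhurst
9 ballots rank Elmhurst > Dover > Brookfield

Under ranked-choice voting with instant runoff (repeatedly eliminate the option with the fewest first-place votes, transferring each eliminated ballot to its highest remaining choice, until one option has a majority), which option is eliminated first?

Round 1: Dover 24, Elmhurst 16, Brookfield 8. Brookfield has the fewest and is eliminated.
Round 2: Dover 32, Elmhurst 16. Dover has a majority.

Brookfield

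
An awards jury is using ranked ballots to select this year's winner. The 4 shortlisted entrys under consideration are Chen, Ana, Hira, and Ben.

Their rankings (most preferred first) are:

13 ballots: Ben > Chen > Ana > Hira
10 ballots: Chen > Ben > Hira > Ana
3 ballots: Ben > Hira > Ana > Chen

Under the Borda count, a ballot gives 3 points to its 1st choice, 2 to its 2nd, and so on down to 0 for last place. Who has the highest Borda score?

Borda scores:
  Chen: 13·2 + 10·3 + 3·0 = 56
  Ana: 13·1 + 10·0 + 3·1 = 16
  Hira: 13·0 + 10·1 + 3·2 = 16
  Ben: 13·3 + 10·2 + 3·3 = 68
Ben has the highest total.

Ben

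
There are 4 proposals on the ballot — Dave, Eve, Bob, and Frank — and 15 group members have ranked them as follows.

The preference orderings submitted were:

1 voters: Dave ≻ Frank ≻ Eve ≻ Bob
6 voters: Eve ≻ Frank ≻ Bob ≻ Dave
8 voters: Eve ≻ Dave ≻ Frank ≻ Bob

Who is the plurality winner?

Eve

First-place vote totals:
  Dave: 1
  Eve: 14
  Bob: 0
  Frank: 0
Eve has the most first-place votes.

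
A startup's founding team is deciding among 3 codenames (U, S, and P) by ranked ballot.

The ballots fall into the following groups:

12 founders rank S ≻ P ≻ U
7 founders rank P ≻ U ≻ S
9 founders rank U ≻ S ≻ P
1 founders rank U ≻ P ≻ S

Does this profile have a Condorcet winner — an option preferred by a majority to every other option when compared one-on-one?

No

Head-to-head results (29 voters total):
U vs S: U wins 17–12.
U vs P: P wins 19–10.
S vs P: S wins 21–8.
No candidate beats all others: U beats S beats P beats U, a majority cycle.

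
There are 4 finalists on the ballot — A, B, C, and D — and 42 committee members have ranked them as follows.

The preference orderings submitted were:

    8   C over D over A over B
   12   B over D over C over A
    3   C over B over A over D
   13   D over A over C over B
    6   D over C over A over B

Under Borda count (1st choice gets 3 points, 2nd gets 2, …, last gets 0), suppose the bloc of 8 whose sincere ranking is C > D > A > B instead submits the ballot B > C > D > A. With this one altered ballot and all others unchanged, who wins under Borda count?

Borda totals with the altered ballot: A 35, B 66, C 62, D 89.
The winner is unchanged: still D.

D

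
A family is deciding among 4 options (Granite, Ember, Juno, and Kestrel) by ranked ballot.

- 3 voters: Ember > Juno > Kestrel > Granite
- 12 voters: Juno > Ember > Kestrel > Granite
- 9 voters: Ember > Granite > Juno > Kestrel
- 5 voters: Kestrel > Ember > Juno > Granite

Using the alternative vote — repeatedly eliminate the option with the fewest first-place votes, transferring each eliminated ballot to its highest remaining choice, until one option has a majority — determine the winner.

Round 1: Ember 12, Juno 12, Kestrel 5, Granite 0. Granite has the fewest and is eliminated.
Round 2: Ember 12, Juno 12, Kestrel 5. Kestrel has the fewest and is eliminated.
Round 3: Ember 17, Juno 12. Ember has a majority.

Ember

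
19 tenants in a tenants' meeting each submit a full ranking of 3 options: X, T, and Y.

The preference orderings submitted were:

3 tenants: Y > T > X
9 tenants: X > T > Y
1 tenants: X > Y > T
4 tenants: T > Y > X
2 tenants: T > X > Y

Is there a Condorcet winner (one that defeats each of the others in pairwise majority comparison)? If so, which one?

Head-to-head results (19 voters total):
X vs T: X wins 10–9.
X vs Y: X wins 12–7.
T vs Y: T wins 15–4.
X beats each rival — T (10–9), Y (12–7) — so X is the Condorcet winner.

X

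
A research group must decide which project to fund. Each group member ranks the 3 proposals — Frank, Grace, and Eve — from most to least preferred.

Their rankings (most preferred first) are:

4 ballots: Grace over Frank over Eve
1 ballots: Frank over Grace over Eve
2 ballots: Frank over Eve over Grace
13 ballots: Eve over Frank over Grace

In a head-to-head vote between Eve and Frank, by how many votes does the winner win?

6

Ballots ranking Eve above Frank: 13.
Ballots ranking Frank above Eve: 4+1+2 = 7.
Eve wins 13–7, a margin of 6.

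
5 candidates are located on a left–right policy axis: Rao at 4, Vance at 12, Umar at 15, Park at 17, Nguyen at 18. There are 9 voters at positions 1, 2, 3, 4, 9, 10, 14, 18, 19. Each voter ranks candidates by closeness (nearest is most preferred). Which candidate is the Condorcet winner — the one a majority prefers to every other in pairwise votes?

With single-peaked preferences on a line, the Condorcet winner is the candidate closest to the median voter.
The median voter (position 9) is closest to Vance at 12.
Check: Vance vs Rao — voters closer to Vance: 5 of 9.

Vance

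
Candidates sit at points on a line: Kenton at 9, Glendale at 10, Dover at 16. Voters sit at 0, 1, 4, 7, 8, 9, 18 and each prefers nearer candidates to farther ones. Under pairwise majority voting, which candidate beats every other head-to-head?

With single-peaked preferences on a line, the Condorcet winner is the candidate closest to the median voter.
The median voter (position 7) is closest to Kenton at 9.
Check: Kenton vs Glendale — voters closer to Kenton: 6 of 7.

Kenton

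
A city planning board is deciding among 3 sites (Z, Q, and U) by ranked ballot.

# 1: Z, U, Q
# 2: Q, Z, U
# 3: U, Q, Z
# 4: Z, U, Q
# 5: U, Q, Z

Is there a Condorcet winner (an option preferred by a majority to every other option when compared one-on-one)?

Head-to-head results (5 voters total):
Z vs Q: Q wins 3–2.
Z vs U: Z wins 3–2.
Q vs U: U wins 4–1.
No candidate beats all others: Z beats U beats Q beats Z, a majority cycle.

No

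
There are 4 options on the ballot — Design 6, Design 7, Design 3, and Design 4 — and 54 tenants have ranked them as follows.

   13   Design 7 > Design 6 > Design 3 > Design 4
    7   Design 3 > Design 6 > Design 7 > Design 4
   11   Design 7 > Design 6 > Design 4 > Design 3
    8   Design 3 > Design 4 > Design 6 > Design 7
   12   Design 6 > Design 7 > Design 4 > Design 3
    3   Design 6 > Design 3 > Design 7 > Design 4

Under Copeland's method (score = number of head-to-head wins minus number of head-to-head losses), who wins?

Pairwise results:
  Design 6 vs Design 7: Design 6 wins 30–24.
  Design 6 vs Design 3: Design 6 wins 39–15.
  Design 6 vs Design 4: Design 6 wins 46–8.
  Design 7 vs Design 3: Design 7 wins 36–18.
  Design 7 vs Design 4: Design 7 wins 46–8.
  Design 3 vs Design 4: Design 3 wins 31–23.
Copeland scores (wins − losses):
  Design 6: 3 − 0 = 3
  Design 7: 2 − 1 = 1
  Design 3: 1 − 2 = -1
  Design 4: 0 − 3 = -3
Design 6 has the best Copeland score.

Design 6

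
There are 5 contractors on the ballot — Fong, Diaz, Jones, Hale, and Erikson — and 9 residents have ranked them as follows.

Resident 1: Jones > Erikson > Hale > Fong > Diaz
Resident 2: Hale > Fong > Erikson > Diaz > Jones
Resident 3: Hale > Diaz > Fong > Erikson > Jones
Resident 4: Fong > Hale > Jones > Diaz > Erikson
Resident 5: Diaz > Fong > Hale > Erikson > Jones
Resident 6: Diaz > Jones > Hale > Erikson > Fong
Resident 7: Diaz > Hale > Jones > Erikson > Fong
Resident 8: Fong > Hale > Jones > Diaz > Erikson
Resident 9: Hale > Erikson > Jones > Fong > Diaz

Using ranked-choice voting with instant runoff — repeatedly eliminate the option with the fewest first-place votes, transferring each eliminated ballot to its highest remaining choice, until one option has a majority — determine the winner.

Hale

Round 1: Diaz 3, Hale 3, Fong 2, Jones 1, Erikson 0. Erikson has the fewest and is eliminated.
Round 2: Diaz 3, Hale 3, Fong 2, Jones 1. Jones has the fewest and is eliminated.
Round 3: Hale 4, Diaz 3, Fong 2. Fong has the fewest and is eliminated.
Round 4: Hale 6, Diaz 3. Hale has a majority.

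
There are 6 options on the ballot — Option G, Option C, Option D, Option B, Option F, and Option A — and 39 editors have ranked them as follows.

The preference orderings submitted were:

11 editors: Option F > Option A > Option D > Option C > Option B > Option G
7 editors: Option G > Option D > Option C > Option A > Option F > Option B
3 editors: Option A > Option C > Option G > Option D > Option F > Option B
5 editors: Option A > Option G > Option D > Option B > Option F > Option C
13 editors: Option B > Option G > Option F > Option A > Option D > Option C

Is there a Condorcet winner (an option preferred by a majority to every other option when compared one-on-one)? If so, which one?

There is no Condorcet winner

Head-to-head results (39 voters total):
Option G vs Option C: Option G wins 25–14.
Option G vs Option D: Option G wins 28–11.
Option G vs Option B: Option B wins 24–15.
Option G vs Option F: Option G wins 28–11.
Option G vs Option A: Option G wins 20–19.
Option C vs Option D: Option D wins 36–3.
Option C vs Option B: Option C wins 21–18.
Option C vs Option F: Option F wins 29–10.
Option C vs Option A: Option A wins 32–7.
Option D vs Option B: Option D wins 26–13.
Option D vs Option F: Option F wins 24–15.
Option D vs Option A: Option A wins 32–7.
Option B vs Option F: Option F wins 21–18.
Option B vs Option A: Option A wins 26–13.
Option F vs Option A: Option F wins 24–15.
No candidate beats all others: Option G beats Option C beats Option B beats Option G, a majority cycle.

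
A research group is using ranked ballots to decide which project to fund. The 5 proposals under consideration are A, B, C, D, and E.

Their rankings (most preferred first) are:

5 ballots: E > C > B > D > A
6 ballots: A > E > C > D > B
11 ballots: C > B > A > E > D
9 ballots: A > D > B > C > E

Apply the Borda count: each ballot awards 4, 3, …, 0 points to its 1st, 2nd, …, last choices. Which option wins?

A

Borda scores:
  A: 5·0 + 6·4 + 11·2 + 9·4 = 82
  B: 5·2 + 6·0 + 11·3 + 9·2 = 61
  C: 5·3 + 6·2 + 11·4 + 9·1 = 80
  D: 5·1 + 6·1 + 11·0 + 9·3 = 38
  E: 5·4 + 6·3 + 11·1 + 9·0 = 49
A has the highest total.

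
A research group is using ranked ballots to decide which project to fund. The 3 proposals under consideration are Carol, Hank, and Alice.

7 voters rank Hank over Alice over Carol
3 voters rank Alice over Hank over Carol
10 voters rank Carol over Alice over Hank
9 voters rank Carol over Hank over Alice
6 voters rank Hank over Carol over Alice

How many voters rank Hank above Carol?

Ballots ranking Hank above Carol: 7+3+6 = 16.
Ballots ranking Carol above Hank: 10+9 = 19.
So 16 of 35 voters prefer Hank to Carol.

16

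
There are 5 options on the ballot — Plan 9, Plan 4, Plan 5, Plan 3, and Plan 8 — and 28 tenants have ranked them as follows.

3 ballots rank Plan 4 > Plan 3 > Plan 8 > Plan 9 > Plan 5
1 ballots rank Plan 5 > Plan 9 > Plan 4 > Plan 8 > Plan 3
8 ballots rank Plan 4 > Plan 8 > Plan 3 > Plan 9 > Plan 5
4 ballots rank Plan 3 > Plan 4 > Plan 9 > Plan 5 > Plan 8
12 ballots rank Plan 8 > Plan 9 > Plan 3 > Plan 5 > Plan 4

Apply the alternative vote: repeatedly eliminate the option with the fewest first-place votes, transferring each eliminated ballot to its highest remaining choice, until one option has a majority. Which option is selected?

Plan 4

Round 1: Plan 8 12, Plan 4 11, Plan 3 4, Plan 5 1, Plan 9 0. Plan 9 has the fewest and is eliminated.
Round 2: Plan 8 12, Plan 4 11, Plan 3 4, Plan 5 1. Plan 5 has the fewest and is eliminated.
Round 3: Plan 4 12, Plan 8 12, Plan 3 4. Plan 3 has the fewest and is eliminated.
Round 4: Plan 4 16, Plan 8 12. Plan 4 has a majority.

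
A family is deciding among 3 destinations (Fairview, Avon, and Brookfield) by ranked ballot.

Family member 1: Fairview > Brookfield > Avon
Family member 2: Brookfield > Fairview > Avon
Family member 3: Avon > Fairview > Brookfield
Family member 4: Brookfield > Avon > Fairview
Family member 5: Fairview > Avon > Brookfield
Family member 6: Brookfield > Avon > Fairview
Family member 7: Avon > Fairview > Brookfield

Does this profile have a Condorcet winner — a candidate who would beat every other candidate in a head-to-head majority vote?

Head-to-head results (7 voters total):
Fairview vs Avon: Avon wins 4–3.
Fairview vs Brookfield: Fairview wins 4–3.
Avon vs Brookfield: Brookfield wins 4–3.
No candidate beats all others: Fairview beats Brookfield beats Avon beats Fairview, a majority cycle.

No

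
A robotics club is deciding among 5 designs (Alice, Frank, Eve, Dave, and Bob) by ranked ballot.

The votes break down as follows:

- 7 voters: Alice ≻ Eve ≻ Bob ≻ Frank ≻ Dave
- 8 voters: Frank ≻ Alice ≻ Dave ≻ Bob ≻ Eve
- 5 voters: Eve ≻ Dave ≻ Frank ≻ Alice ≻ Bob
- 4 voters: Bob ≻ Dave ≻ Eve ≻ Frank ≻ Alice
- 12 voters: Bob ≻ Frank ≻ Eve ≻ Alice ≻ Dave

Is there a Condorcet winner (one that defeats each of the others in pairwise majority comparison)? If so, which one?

Head-to-head results (36 voters total):
Alice vs Frank: Frank wins 29–7.
Alice vs Eve: Eve wins 21–15.
Alice vs Dave: Alice wins 27–9.
Alice vs Bob: Alice wins 20–16.
Frank vs Eve: Frank wins 20–16.
Frank vs Dave: Frank wins 27–9.
Frank vs Bob: Bob wins 23–13.
Eve vs Dave: Eve wins 24–12.
Eve vs Bob: Bob wins 24–12.
Dave vs Bob: Bob wins 23–13.
No candidate beats all others: Alice beats Bob beats Frank beats Alice, a majority cycle.

No Condorcet winner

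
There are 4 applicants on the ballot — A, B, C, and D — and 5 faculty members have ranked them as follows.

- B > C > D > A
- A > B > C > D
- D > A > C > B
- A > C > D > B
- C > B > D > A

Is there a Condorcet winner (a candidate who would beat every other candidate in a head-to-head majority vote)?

Head-to-head results (5 voters total):
A vs B: A wins 3–2.
A vs C: A wins 3–2.
A vs D: D wins 3–2.
B vs C: C wins 3–2.
B vs D: B wins 3–2.
C vs D: C wins 4–1.
No candidate beats all others: A beats B beats D beats A, a majority cycle.

No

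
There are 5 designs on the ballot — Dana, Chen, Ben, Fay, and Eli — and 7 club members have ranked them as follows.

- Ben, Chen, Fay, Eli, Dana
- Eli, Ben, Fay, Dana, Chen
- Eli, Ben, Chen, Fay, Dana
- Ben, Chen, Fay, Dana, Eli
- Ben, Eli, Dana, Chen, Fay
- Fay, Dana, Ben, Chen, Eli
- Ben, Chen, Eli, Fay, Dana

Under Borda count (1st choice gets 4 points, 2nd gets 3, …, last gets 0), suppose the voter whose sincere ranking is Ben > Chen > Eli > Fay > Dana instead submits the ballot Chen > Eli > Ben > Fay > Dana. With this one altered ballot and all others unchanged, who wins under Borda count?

Borda totals with the altered ballot: Dana 7, Chen 14, Ben 22, Fay 12, Eli 15.
The winner is unchanged: still Ben.

Ben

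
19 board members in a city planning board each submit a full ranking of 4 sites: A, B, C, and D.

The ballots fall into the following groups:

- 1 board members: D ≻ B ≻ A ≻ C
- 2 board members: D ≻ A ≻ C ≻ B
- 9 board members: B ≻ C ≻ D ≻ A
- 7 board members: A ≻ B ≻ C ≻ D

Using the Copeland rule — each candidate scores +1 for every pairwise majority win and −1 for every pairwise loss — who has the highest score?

Pairwise results:
  A vs B: B wins 10–9.
  A vs C: A wins 10–9.
  A vs D: D wins 12–7.
  B vs C: B wins 17–2.
  B vs D: B wins 16–3.
  C vs D: C wins 16–3.
Copeland scores (wins − losses):
  A: 1 − 2 = -1
  B: 3 − 0 = 3
  C: 1 − 2 = -1
  D: 1 − 2 = -1
B has the best Copeland score.

B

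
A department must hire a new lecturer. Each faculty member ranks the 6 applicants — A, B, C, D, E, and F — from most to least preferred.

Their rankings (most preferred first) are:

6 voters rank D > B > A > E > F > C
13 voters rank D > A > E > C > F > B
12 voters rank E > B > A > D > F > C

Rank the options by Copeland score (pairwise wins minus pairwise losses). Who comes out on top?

D

Pairwise results:
  A vs B: B wins 18–13.
  A vs C: A wins 31–0.
  A vs D: D wins 19–12.
  A vs E: A wins 19–12.
  A vs F: A wins 31–0.
  B vs C: B wins 18–13.
  B vs D: D wins 19–12.
  B vs E: E wins 25–6.
  B vs F: B wins 18–13.
  C vs D: D wins 31–0.
  C vs E: E wins 31–0.
  C vs F: F wins 18–13.
  D vs E: D wins 19–12.
  D vs F: D wins 31–0.
  E vs F: E wins 31–0.
Copeland scores (wins − losses):
  A: 3 − 2 = 1
  B: 3 − 2 = 1
  C: 0 − 5 = -5
  D: 5 − 0 = 5
  E: 3 − 2 = 1
  F: 1 − 4 = -3
D has the best Copeland score.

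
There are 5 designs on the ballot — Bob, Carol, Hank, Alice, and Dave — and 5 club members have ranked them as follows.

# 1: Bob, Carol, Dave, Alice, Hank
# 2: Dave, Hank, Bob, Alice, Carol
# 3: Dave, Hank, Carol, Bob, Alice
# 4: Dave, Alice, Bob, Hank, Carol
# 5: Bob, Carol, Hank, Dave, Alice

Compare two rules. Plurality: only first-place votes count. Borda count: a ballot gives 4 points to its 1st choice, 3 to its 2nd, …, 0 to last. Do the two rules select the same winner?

Plurality first-place counts: Bob 2, Carol 0, Hank 0, Alice 0, Dave 3 → Dave.
Borda totals: Bob 13, Carol 8, Hank 9, Alice 5, Dave 15 → Dave.
The two rules agree on Dave.

Yes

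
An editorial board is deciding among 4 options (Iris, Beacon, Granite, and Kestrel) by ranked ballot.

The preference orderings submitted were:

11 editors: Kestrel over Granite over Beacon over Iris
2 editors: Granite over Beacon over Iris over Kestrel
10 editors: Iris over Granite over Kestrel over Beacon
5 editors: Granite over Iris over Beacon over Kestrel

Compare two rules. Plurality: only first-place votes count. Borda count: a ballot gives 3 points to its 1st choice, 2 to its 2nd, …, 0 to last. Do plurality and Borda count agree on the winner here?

Plurality first-place counts: Iris 10, Beacon 0, Granite 7, Kestrel 11 → Kestrel.
Borda totals: Iris 42, Beacon 20, Granite 63, Kestrel 43 → Granite.
The two rules disagree: plurality picks Kestrel, Borda picks Granite.

No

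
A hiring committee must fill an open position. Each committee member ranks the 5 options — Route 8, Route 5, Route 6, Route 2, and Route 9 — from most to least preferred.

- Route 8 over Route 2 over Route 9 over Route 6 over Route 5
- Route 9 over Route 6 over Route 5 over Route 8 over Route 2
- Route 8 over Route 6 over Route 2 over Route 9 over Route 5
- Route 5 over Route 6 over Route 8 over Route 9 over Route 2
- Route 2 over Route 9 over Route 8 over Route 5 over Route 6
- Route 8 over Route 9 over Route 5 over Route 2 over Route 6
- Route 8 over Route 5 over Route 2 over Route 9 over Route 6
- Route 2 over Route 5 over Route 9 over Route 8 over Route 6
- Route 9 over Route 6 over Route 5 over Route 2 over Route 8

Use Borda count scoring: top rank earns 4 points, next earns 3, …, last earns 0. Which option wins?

Route 8

Borda scores:
  Route 8: 4 + 1 + 4 + 2 + 2 + 4 + 4 + 1 + 0 = 22
  Route 5: 0 + 2 + 0 + 4 + 1 + 2 + 3 + 3 + 2 = 17
  Route 6: 1 + 3 + 3 + 3 + 0 + 0 + 0 + 0 + 3 = 13
  Route 2: 3 + 0 + 2 + 0 + 4 + 1 + 2 + 4 + 1 = 17
  Route 9: 2 + 4 + 1 + 1 + 3 + 3 + 1 + 2 + 4 = 21
Route 8 has the highest total.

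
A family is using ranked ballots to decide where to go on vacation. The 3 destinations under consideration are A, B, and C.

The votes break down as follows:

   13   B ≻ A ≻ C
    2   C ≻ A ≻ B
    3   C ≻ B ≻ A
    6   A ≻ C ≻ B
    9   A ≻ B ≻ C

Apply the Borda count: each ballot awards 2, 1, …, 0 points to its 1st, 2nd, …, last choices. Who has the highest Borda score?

Borda scores:
  A: 13·1 + 2·1 + 3·0 + 6·2 + 9·2 = 45
  B: 13·2 + 2·0 + 3·1 + 6·0 + 9·1 = 38
  C: 13·0 + 2·2 + 3·2 + 6·1 + 9·0 = 16
A has the highest total.

A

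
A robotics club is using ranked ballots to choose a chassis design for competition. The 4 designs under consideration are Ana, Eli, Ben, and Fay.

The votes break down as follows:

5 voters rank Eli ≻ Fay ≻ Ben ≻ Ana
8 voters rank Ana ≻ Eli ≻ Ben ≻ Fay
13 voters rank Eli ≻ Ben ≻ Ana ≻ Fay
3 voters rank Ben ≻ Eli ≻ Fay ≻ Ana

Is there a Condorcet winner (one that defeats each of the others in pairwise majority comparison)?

Head-to-head results (29 voters total):
Ana vs Eli: Eli wins 21–8.
Ana vs Ben: Ben wins 21–8.
Ana vs Fay: Ana wins 21–8.
Eli vs Ben: Eli wins 26–3.
Eli vs Fay: Eli wins 29–0.
Ben vs Fay: Ben wins 24–5.
Eli beats each rival — Ana (21–8), Ben (26–3), Fay (29–0) — so Eli is the Condorcet winner.

Yes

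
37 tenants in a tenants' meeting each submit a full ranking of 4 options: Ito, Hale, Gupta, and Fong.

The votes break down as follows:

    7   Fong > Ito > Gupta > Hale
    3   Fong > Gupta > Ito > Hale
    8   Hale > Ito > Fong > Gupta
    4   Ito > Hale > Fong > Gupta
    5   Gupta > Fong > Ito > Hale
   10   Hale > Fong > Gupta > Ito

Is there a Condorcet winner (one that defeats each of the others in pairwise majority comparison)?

No

Head-to-head results (37 voters total):
Ito vs Hale: Ito wins 19–18.
Ito vs Gupta: Ito wins 19–18.
Ito vs Fong: Fong wins 25–12.
Hale vs Gupta: Hale wins 22–15.
Hale vs Fong: Hale wins 22–15.
Gupta vs Fong: Fong wins 32–5.
No candidate beats all others: Ito beats Hale beats Fong beats Ito, a majority cycle.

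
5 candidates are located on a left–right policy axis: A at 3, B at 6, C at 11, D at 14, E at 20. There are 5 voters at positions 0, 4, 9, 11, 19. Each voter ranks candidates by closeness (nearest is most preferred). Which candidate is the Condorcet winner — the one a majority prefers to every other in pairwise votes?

C

With single-peaked preferences on a line, the Condorcet winner is the candidate closest to the median voter.
The median voter (position 9) is closest to C at 11.
Check: C vs E — voters closer to C: 4 of 5.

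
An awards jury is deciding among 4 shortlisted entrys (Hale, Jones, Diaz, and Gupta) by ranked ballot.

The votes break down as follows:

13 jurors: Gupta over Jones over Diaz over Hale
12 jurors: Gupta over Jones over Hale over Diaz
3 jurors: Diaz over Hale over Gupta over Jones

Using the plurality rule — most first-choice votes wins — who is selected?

Gupta

First-place vote totals:
  Hale: 0
  Jones: 0
  Diaz: 3
  Gupta: 25
Gupta has the most first-place votes.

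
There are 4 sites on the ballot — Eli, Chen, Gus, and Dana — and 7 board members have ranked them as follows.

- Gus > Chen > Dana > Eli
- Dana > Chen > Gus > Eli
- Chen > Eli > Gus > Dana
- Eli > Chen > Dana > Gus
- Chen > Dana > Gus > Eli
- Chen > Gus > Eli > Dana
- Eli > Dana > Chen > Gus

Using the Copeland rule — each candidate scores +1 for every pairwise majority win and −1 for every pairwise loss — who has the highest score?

Chen

Pairwise results:
  Eli vs Chen: Chen wins 5–2.
  Eli vs Gus: Gus wins 4–3.
  Eli vs Dana: Eli wins 4–3.
  Chen vs Gus: Chen wins 6–1.
  Chen vs Dana: Chen wins 5–2.
  Gus vs Dana: Dana wins 4–3.
Copeland scores (wins − losses):
  Eli: 1 − 2 = -1
  Chen: 3 − 0 = 3
  Gus: 1 − 2 = -1
  Dana: 1 − 2 = -1
Chen has the best Copeland score.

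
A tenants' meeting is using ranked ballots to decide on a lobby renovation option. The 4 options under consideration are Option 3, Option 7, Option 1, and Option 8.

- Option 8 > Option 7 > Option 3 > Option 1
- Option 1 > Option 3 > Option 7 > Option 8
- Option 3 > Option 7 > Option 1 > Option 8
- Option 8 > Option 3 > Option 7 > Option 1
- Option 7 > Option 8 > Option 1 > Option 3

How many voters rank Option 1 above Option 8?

2

Ballots ranking Option 1 above Option 8: 2.
Ballots ranking Option 8 above Option 1: 3.
So 2 of 5 voters prefer Option 1 to Option 8.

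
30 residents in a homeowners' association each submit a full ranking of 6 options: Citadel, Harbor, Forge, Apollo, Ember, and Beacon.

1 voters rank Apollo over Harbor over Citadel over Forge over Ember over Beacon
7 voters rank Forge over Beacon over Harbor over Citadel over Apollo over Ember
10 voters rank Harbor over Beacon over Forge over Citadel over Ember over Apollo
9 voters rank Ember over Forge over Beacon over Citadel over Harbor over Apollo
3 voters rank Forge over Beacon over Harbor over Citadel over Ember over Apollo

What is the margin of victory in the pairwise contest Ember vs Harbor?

Ballots ranking Ember above Harbor: 9.
Ballots ranking Harbor above Ember: 1+7+10+3 = 21.
Harbor wins 21–9, a margin of 12.

12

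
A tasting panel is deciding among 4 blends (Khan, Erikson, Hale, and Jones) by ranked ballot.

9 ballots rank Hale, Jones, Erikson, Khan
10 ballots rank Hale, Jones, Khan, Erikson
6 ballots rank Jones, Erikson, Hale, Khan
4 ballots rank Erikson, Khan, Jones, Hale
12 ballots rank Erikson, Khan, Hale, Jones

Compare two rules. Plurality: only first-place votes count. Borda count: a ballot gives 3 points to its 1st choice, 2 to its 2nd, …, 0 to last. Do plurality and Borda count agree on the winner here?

Plurality first-place counts: Khan 0, Erikson 16, Hale 19, Jones 6 → Hale.
Borda totals: Khan 42, Erikson 69, Hale 75, Jones 60 → Hale.
The two rules agree on Hale.

Yes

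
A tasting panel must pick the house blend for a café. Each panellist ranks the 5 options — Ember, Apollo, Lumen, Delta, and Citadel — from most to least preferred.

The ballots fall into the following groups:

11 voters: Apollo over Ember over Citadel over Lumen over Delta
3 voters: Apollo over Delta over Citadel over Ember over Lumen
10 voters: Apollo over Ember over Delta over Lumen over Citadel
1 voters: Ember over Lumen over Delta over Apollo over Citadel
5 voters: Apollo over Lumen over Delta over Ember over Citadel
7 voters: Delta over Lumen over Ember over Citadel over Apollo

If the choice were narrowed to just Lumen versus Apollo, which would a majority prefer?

Ballots ranking Lumen above Apollo: 1+7 = 8.
Ballots ranking Apollo above Lumen: 11+3+10+5 = 29.
Apollo wins the head-to-head, 29–8.

Apollo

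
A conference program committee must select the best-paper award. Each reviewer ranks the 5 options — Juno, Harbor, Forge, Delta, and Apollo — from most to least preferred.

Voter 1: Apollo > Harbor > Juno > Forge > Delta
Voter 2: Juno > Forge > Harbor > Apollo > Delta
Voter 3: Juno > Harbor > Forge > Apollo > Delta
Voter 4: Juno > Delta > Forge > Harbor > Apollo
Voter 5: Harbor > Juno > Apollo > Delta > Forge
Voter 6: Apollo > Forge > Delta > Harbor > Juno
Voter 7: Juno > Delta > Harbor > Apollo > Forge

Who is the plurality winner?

First-place vote totals:
  Juno: 4
  Harbor: 1
  Forge: 0
  Delta: 0
  Apollo: 2
Juno has the most first-place votes.

Juno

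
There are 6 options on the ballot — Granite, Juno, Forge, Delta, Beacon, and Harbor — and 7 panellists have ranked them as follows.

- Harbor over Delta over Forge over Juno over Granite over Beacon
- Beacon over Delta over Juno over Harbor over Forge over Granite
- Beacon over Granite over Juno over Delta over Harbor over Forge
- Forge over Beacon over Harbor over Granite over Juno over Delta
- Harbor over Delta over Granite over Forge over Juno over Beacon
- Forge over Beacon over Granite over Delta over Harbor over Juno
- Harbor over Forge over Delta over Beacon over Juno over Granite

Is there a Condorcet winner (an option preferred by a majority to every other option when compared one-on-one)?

No

Head-to-head results (7 voters total):
Granite vs Juno: Granite wins 4–3.
Granite vs Forge: Forge wins 5–2.
Granite vs Delta: Delta wins 4–3.
Granite vs Beacon: Beacon wins 5–2.
Granite vs Harbor: Harbor wins 5–2.
Juno vs Forge: Forge wins 5–2.
Juno vs Delta: Delta wins 5–2.
Juno vs Beacon: Beacon wins 5–2.
Juno vs Harbor: Harbor wins 5–2.
Forge vs Delta: Delta wins 4–3.
Forge vs Beacon: Forge wins 5–2.
Forge vs Harbor: Harbor wins 5–2.
Delta vs Beacon: Beacon wins 4–3.
Delta vs Harbor: Harbor wins 4–3.
Beacon vs Harbor: Beacon wins 4–3.
No candidate beats all others: Forge beats Beacon beats Delta beats Forge, a majority cycle.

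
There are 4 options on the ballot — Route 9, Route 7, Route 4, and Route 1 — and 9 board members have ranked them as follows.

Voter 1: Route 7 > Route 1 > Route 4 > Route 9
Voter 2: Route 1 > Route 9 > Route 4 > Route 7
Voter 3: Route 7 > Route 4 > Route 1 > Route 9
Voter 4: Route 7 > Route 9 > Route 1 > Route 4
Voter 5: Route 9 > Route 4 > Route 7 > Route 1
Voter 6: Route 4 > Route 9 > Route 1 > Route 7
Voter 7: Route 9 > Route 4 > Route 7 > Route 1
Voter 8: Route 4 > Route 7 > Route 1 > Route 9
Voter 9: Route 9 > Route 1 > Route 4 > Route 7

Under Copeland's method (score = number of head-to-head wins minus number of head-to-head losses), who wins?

Route 9

Pairwise results:
  Route 9 vs Route 7: Route 9 wins 5–4.
  Route 9 vs Route 4: Route 9 wins 5–4.
  Route 9 vs Route 1: Route 9 wins 5–4.
  Route 7 vs Route 4: Route 4 wins 6–3.
  Route 7 vs Route 1: Route 7 wins 6–3.
  Route 4 vs Route 1: Route 4 wins 5–4.
Copeland scores (wins − losses):
  Route 9: 3 − 0 = 3
  Route 7: 1 − 2 = -1
  Route 4: 2 − 1 = 1
  Route 1: 0 − 3 = -3
Route 9 has the best Copeland score.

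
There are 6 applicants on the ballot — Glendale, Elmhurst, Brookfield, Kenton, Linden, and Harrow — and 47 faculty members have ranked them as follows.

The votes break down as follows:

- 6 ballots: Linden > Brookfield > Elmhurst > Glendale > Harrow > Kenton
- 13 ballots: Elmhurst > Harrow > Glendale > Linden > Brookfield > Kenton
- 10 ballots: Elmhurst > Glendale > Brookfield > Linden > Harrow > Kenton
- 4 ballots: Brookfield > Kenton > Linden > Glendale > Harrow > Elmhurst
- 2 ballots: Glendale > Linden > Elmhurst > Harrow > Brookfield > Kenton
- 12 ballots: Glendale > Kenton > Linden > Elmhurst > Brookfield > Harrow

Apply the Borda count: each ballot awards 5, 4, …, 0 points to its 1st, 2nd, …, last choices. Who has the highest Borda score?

Borda scores:
  Glendale: 6·2 + 13·3 + 10·4 + 4·2 + 2·5 + 12·5 = 169
  Elmhurst: 6·3 + 13·5 + 10·5 + 4·0 + 2·3 + 12·2 = 163
  Brookfield: 6·4 + 13·1 + 10·3 + 4·5 + 2·1 + 12·1 = 101
  Kenton: 6·0 + 13·0 + 10·0 + 4·4 + 2·0 + 12·4 = 64
  Linden: 6·5 + 13·2 + 10·2 + 4·3 + 2·4 + 12·3 = 132
  Harrow: 6·1 + 13·4 + 10·1 + 4·1 + 2·2 + 12·0 = 76
Glendale has the highest total.

Glendale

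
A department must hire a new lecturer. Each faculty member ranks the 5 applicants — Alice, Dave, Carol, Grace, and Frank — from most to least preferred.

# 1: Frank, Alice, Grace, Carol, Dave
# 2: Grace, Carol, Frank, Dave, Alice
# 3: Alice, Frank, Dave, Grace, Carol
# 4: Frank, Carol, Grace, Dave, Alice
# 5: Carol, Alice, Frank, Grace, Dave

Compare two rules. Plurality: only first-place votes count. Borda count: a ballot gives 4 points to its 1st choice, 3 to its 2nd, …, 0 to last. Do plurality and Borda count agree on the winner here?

Yes

Plurality first-place counts: Alice 1, Dave 0, Carol 1, Grace 1, Frank 2 → Frank.
Borda totals: Alice 10, Dave 4, Carol 11, Grace 10, Frank 15 → Frank.
The two rules agree on Frank.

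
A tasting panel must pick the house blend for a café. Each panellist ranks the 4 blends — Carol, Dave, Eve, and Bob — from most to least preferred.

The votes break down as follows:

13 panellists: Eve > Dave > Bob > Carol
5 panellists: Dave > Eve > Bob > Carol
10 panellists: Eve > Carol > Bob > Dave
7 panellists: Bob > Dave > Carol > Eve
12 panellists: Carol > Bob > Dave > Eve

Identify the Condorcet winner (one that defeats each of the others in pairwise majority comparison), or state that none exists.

There is no Condorcet winner

Head-to-head results (47 voters total):
Carol vs Dave: Dave wins 25–22.
Carol vs Eve: Eve wins 28–19.
Carol vs Bob: Bob wins 25–22.
Dave vs Eve: Dave wins 24–23.
Dave vs Bob: Bob wins 29–18.
Eve vs Bob: Eve wins 28–19.
No candidate beats all others: Dave beats Eve beats Bob beats Dave, a majority cycle.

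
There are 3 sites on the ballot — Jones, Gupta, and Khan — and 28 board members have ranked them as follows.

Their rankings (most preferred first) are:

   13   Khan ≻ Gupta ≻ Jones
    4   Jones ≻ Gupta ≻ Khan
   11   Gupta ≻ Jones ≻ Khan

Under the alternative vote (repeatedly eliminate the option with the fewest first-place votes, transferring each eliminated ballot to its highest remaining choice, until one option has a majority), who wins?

Gupta

Round 1: Khan 13, Gupta 11, Jones 4. Jones has the fewest and is eliminated.
Round 2: Gupta 15, Khan 13. Gupta has a majority.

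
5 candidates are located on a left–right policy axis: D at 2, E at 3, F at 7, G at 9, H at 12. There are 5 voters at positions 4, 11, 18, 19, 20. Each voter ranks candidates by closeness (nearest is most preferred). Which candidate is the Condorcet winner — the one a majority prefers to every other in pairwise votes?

H

With single-peaked preferences on a line, the Condorcet winner is the candidate closest to the median voter.
The median voter (position 18) is closest to H at 12.
Check: H vs F — voters closer to H: 4 of 5.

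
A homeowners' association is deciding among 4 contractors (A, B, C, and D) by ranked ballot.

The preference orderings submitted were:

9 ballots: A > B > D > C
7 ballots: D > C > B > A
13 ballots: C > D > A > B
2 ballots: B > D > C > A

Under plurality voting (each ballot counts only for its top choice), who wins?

First-place vote totals:
  A: 9
  B: 2
  C: 13
  D: 7
C has the most first-place votes.

C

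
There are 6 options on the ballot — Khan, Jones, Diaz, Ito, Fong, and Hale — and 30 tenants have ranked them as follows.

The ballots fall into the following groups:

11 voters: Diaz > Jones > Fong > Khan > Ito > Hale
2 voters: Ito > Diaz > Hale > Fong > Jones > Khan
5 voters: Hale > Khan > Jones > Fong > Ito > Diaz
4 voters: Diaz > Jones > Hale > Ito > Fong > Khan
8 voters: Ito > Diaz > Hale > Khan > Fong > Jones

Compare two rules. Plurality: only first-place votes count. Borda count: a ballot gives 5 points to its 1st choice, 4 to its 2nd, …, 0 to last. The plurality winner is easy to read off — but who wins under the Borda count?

Diaz

Plurality first-place counts: Khan 0, Jones 0, Diaz 15, Ito 10, Fong 0, Hale 5 → Diaz.
Borda totals: Khan 58, Jones 77, Diaz 115, Ito 74, Fong 59, Hale 67 → Diaz.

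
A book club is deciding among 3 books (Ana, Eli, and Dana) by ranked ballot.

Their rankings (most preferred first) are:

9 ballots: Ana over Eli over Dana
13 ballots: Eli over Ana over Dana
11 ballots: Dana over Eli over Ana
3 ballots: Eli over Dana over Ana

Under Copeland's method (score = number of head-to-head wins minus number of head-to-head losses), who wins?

Pairwise results:
  Ana vs Eli: Eli wins 27–9.
  Ana vs Dana: Ana wins 22–14.
  Eli vs Dana: Eli wins 25–11.
Copeland scores (wins − losses):
  Ana: 1 − 1 = 0
  Eli: 2 − 0 = 2
  Dana: 0 − 2 = -2
Eli has the best Copeland score.

Eli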